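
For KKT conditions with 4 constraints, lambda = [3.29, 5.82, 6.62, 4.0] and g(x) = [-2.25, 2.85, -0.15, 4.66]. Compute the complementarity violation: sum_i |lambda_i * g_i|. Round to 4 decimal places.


KKT complementary slackness check:
lambda_1 * g_1 = 3.29 * -2.25 = -7.4025
lambda_2 * g_2 = 5.82 * 2.85 = 16.587
lambda_3 * g_3 = 6.62 * -0.15 = -0.993
lambda_4 * g_4 = 4.0 * 4.66 = 18.64
Total violation = 7.4025 + 16.587 + 0.993 + 18.64 = 43.6225


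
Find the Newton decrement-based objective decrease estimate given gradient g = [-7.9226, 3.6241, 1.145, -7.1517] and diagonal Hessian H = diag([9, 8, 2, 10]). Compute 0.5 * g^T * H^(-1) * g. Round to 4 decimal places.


Step 1: H is diagonal, so H^(-1) * g = [-0.8803, 0.453, 0.5725, -0.7152].
Step 2: g^T H^(-1) g = sum_i g_i^2 / H_ii
  = (-7.9226)^2/9 + (3.6241)^2/8 + (1.145)^2/2 + (-7.1517)^2/10
  = 6.9742 + 1.6418 + 0.6555 + 5.1147 = 14.3861
Step 3: Objective decrease = 0.5 * g^T H^(-1) g = 7.1931


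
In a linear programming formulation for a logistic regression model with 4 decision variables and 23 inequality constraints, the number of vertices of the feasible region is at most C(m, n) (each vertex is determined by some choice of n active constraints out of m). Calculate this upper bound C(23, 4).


Each vertex corresponds to some choice of n active constraints out of m, so the number of vertices is at most C(m, n) = m! / (n!(m-n)!).
m = 23, n = 4
Numerator: 23 * 22 * 21 * 20
Denominator: 4! = 24
C(23, 4) = 8855


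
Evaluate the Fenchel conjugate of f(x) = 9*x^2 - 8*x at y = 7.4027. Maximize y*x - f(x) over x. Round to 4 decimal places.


f*(y) = sup_x {y*x - a*x^2 - b*x} = sup_x {(y-b)*x - a*x^2}
FOC: (y - b) - 2a*x = 0 => x* = (y - b)/(2a)
x* = (7.4027 + 8)/(2*9) = 0.8557
f*(7.4027) = (y-b)^2/(4a) = (7.4027 + 8)^2/(4*9)
= 237.2432/36 = 6.5901


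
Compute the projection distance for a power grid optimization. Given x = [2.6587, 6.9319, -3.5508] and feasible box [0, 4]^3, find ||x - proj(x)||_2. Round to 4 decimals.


Project each component onto [0, 4].
clip(2.6587) = 2.6587, clip(6.9319) = 4.0, clip(-3.5508) = 0.0
Projection = [2.6587, 4.0, 0.0]
Squared diffs: [0.0, 8.596, 12.6082]
Distance = sqrt(21.2042) = 4.6048


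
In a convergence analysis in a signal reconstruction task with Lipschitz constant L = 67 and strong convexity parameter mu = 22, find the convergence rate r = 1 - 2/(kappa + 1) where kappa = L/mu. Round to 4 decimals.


Step 1: Compute the condition number.
kappa = L/mu = 67/22 = 3.0455
Step 2: Compute the convergence rate.
r = 1 - 2/(kappa + 1) = 1 - 2*mu/(L + mu) = (L - mu)/(L + mu) = 45/89 = 0.5056


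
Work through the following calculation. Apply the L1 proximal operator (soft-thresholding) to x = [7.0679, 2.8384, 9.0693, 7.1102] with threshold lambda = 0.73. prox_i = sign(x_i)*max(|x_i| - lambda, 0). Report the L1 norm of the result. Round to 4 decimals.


Soft-thresholding with lambda = 0.73:
prox(7.0679) = sign(7.0679)*max(|7.0679| - 0.73, 0) = 6.3379
prox(2.8384) = sign(2.8384)*max(|2.8384| - 0.73, 0) = 2.1084
prox(9.0693) = sign(9.0693)*max(|9.0693| - 0.73, 0) = 8.3393
prox(7.1102) = sign(7.1102)*max(|7.1102| - 0.73, 0) = 6.3802
prox(x) = [6.3379, 2.1084, 8.3393, 6.3802]
||prox(x)||_1 = 6.3379 + 2.1084 + 8.3393 + 6.3802 = 23.1658


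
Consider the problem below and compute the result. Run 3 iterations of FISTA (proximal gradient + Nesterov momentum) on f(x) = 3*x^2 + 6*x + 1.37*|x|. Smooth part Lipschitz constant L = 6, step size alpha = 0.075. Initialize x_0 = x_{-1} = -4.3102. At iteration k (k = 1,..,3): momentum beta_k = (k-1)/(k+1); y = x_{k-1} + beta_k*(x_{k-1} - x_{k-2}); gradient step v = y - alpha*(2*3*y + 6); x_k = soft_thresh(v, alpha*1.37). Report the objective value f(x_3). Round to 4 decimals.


FISTA on f(x) = 3*x^2 + 6*x + 1.37*|x|
L = 6, alpha = 0.075
Iteration 1: beta = 0.0, y = -4.3102 + 0.0*(-4.3102 + 4.3102) = -4.3102
  grad(y) = -19.8612, v = y - alpha*grad = -2.8206
  prox(v) = soft_thresh(-2.8206, 0.1028) = -2.7179
Iteration 2: beta = 0.3333, y = -2.7179 + 0.3333*(-2.7179 + 4.3102) = -2.1871
  grad(y) = -7.1225, v = y - alpha*grad = -1.6529
  prox(v) = soft_thresh(-1.6529, 0.1028) = -1.5501
Iteration 3: beta = 0.5, y = -1.5501 + 0.5*(-1.5501 + 2.7179) = -0.9663
  grad(y) = 0.2023, v = y - alpha*grad = -0.9815
  prox(v) = soft_thresh(-0.9815, 0.1028) = -0.8787
f(x_3) = 3*(-0.8787)^2 + 6*(-0.8787) + 1.37*|-0.8787| = -1.752


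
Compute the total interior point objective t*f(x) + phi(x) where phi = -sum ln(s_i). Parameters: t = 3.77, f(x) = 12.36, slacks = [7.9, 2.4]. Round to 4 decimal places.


Step 1: Compute log-barrier.
ln values: [2.0669, 0.8755]
phi = -(2.0669 + 0.8755) = -2.9423
Step 2: Compute augmented objective.
t*f(x) = 3.77*12.36 = 46.5972
Total = 46.5972 - 2.9423 = 43.6549


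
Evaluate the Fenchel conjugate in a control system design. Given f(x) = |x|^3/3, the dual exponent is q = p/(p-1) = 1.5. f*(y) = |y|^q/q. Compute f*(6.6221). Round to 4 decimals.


The conjugate exponent q satisfies 1/p + 1/q = 1.
p = 3, so q = 3/(3 - 1) = 1.5
|y|^q = 6.6221^1.5 = 17.0409
f*(6.6221) = 17.0409 / 1.5 = 11.3606


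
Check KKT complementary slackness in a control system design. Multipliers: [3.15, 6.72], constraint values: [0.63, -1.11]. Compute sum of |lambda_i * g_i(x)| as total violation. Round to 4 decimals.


KKT complementary slackness check:
lambda_1 * g_1 = 3.15 * 0.63 = 1.9845
lambda_2 * g_2 = 6.72 * -1.11 = -7.4592
Total violation = 1.9845 + 7.4592 = 9.4437


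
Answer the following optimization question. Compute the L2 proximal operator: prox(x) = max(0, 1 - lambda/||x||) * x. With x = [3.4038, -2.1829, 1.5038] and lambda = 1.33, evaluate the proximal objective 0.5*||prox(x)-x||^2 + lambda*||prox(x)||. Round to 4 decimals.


Step 1: Compute ||x||.
||x|| = 4.3142
Step 2: Compute scaling factor.
scale = max(0, 1 - 1.33/4.3142) = 0.6917
Step 3: prox(x) = [2.3545, -1.5099, 1.0402]
||prox(x)|| = 2.9842
Step 4: Proximal objective.
0.5*||prox-x||^2 = 0.8845
lambda*||prox|| = 3.969
Total = 4.8534


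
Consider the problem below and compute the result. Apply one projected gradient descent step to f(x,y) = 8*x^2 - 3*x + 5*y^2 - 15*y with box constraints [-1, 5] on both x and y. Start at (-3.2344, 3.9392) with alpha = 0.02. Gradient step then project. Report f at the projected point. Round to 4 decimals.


Step 1: Compute gradient at (-3.2344, 3.9392).
grad_x = 2*8*-3.2344 - 3 = -54.7504
grad_y = 2*5*3.9392 - 15 = 24.392
Step 2: Gradient step.
x_raw = -3.2344 - 0.02*-54.7504 = -2.1394
y_raw = 3.9392 - 0.02*24.392 = 3.4514
Step 3: Project onto [-1, 5].
x_proj = clip(-2.1394) = -1.0
y_proj = clip(3.4514) = 3.4514
Step 4: Evaluate f.
f(-1.0, 3.4514) = 18.789


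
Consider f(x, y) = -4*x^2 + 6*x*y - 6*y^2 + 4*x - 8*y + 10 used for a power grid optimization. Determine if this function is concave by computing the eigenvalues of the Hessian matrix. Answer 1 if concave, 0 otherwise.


The Hessian of f(x,y) = -4*x^2 + 6*x*y - 6*y^2 + 4*x - 8*y + 10 is:
H = [[-8, 6], [6, -12]]
Trace = -8 - 12 = -20
Determinant = -8*-12 - (6)^2 = 60
Discriminant = (-20)^2 - 4*60 = 160.0
Eigenvalues: lambda_1 = -16.3246, lambda_2 = -3.6754
The function is concave.

1


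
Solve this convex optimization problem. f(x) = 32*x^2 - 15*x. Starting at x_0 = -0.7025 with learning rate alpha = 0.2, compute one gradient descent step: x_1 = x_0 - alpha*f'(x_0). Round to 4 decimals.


We compute the gradient at x_0 and apply the update.
f'(x) = 64*x - 15
f'(-0.7025) = 64*-0.7025 - 15 = -59.96
x_1 = -0.7025 - 0.2*-59.96 = 11.2895


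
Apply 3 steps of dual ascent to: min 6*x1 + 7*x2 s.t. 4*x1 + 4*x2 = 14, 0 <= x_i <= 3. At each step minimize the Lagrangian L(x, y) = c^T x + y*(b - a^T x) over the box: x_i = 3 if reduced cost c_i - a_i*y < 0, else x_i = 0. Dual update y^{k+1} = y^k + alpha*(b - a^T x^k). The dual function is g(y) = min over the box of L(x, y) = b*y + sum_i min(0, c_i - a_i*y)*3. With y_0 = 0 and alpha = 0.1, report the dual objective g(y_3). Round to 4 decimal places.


Dual ascent for LP: min 6*x1 + 7*x2, 4*x1 + 4*x2 = 14, 0 <= x_i <= 3
Step 1: y^k = 0.0, reduced costs: (6.0, 7.0)
  x^k = (0.0, 0.0), subgradient = b - a^T x = 14.0
  y^{k+1} = 0.0 + 0.1*14.0 = 1.4
Step 2: y^k = 1.4, reduced costs: (0.4, 1.4)
  x^k = (0.0, 0.0), subgradient = b - a^T x = 14.0
  y^{k+1} = 1.4 + 0.1*14.0 = 2.8
Step 3: y^k = 2.8, reduced costs: (-5.2, -4.2)
  x^k = (3.0, 3.0), subgradient = b - a^T x = -10.0
  y^{k+1} = 2.8 + 0.1*-10.0 = 1.8
Dual objective at y_3 = 1.8: reduced costs (-1.2, -0.2), box minimizer x = (3.0, 3.0)
g(y_3) = b*y + (c1 - a1*y)*x1 + (c2 - a2*y)*x2 = 14*1.8 + (-1.2)*3.0 + (-0.2)*3.0 = 25.2 - 3.6 - 0.6 = 21.0


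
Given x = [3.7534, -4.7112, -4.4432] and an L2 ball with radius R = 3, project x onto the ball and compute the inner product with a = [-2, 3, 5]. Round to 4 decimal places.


Step 1: Compute ||x|| (intermediates to 6 decimals).
||x|| = sqrt(3.7534^2 + (-4.7112)^2 + (-4.4432)^2) = 7.485015
Step 2: Project.
Since ||x|| > R, scale = R/||x|| = 3/7.485015 = 0.400801, proj(x) = scale * x
proj(x) = [1.504366, -1.888254, -1.780839]
Step 3: Dot product.
a^T * proj(x) = -2*1.504366 + 3*(-1.888254) + 5*(-1.780839) = -17.5777


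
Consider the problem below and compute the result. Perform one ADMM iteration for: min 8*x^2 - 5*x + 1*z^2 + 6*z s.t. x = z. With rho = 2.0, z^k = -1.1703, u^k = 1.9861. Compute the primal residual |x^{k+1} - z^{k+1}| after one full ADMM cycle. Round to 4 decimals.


ADMM iteration with rho = 2.0, z^k = -1.1703, u^k = 1.9861
Step 1: x-update.
Minimize 8*x^2 - 5*x + (2.0/2)*(x + 1.1703 + 1.9861)^2
FOC: (2*8 + 2.0)*x = 5 + 2.0*(-1.1703 - 1.9861)
x^{k+1} = -0.0729
Step 2: z-update.
Minimize 1*z^2 + 6*z + (2.0/2)*(-0.0729 - z + 1.9861)^2
FOC: (2*1 + 2.0)*z = -6 + 2.0*(-0.0729 + 1.9861)
z^{k+1} = -0.5434
Step 3: u-update.
u^{k+1} = 1.9861 - 0.0729 + 0.5434 = 2.4566
Step 4: Primal residual = |-0.0729 + 0.5434| = 0.4705


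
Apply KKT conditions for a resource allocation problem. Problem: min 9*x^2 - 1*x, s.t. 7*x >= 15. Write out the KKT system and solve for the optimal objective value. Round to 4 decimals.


Step 1: Try lambda = 0 (constraint inactive).
x_unc = 1/(2*9) = 0.0556
Check: 7*0.0556 = 0.3892 < 15 -- violated!
Step 2: Constraint must be active: 7*x = 15
x* = 15/7 = 2.1429 (rounded; the exact value 15/7 is used below)
lambda = (2*9*(15/7) - 1)/7 = 5.3673
Step 3: Compute optimal value.
f(x*) = 9*(15/7)^2 - 1*(15/7) = 39.1837


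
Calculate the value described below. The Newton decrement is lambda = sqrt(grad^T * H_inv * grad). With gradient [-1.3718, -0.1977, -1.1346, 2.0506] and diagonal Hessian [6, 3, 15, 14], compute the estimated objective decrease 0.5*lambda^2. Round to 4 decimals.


Step 1: H is diagonal, so H^(-1) * g = [-0.2286, -0.0659, -0.0756, 0.1465].
Step 2: g^T H^(-1) g = sum_i g_i^2 / H_ii
  = (-1.3718)^2/6 + (-0.1977)^2/3 + (-1.1346)^2/15 + (2.0506)^2/14
  = 0.3136 + 0.013 + 0.0858 + 0.3004 = 0.7128
Step 3: Objective decrease = 0.5 * g^T H^(-1) g = 0.3564


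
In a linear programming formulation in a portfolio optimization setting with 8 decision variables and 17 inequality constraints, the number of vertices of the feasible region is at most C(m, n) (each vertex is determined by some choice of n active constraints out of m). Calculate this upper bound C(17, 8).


Each vertex corresponds to some choice of n active constraints out of m, so the number of vertices is at most C(m, n) = m! / (n!(m-n)!).
m = 17, n = 8
Numerator: 17 * 16 * 15 * 14 * 13 * 12 * 11 * 10
Denominator: 8! = 40320
C(17, 8) = 24310


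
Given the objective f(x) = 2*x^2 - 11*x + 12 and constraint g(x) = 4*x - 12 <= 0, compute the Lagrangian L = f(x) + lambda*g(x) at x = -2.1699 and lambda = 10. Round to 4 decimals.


Step 1: Evaluate f(x).
f(-2.1699) = 2*(-2.1699)^2 - 11*(-2.1699) + 12 = 45.2858
Step 2: Evaluate g(x).
g(-2.1699) = 4*-2.1699 - 12 = -20.6796
Step 3: Compute Lagrangian.
L = 45.2858 + 10*-20.6796 = -161.5102


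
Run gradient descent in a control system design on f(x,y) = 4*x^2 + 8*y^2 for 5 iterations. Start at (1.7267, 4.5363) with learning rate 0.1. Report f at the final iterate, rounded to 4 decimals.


Gradient descent on f(x,y) = 4*x^2 + 8*y^2.
Starting point: (1.7267, 4.5363), alpha = 0.1
Step 1: grad_x = 2*4*1.7267 = 13.8136, grad_y = 2*8*4.5363 = 72.5808
  x_1 = 1.7267 - 0.1*13.8136 = 0.3453
  y_1 = 4.5363 - 0.1*72.5808 = -2.7218
Step 2: grad_x = 2*4*0.3453 = 2.7627, grad_y = 2*8*-2.7218 = -43.5485
  x_2 = 0.3453 - 0.1*2.7627 = 0.0691
  y_2 = -2.7218 - 0.1*-43.5485 = 1.6331
Step 3: grad_x = 2*4*0.0691 = 0.5525, grad_y = 2*8*1.6331 = 26.1291
  x_3 = 0.0691 - 0.1*0.5525 = 0.0138
  y_3 = 1.6331 - 0.1*26.1291 = -0.9798
Step 4: grad_x = 2*4*0.0138 = 0.1105, grad_y = 2*8*-0.9798 = -15.6775
  x_4 = 0.0138 - 0.1*0.1105 = 0.0028
  y_4 = -0.9798 - 0.1*-15.6775 = 0.5879
Step 5: grad_x = 2*4*0.0028 = 0.0221, grad_y = 2*8*0.5879 = 9.4065
  x_5 = 0.0028 - 0.1*0.0221 = 0.0006
  y_5 = 0.5879 - 0.1*9.4065 = -0.3527
f(0.0006, -0.3527) = 4*0.0006^2 + 8*(-0.3527)^2 = 0.9954


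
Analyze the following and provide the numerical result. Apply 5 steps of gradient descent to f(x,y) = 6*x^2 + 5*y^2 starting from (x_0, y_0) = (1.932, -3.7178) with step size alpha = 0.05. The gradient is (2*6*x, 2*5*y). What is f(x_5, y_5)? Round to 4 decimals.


Gradient descent on f(x,y) = 6*x^2 + 5*y^2.
Starting point: (1.932, -3.7178), alpha = 0.05
Step 1: grad_x = 2*6*1.932 = 23.184, grad_y = 2*5*-3.7178 = -37.178
  x_1 = 1.932 - 0.05*23.184 = 0.7728
  y_1 = -3.7178 - 0.05*-37.178 = -1.8589
Step 2: grad_x = 2*6*0.7728 = 9.2736, grad_y = 2*5*-1.8589 = -18.589
  x_2 = 0.7728 - 0.05*9.2736 = 0.3091
  y_2 = -1.8589 - 0.05*-18.589 = -0.9295
Step 3: grad_x = 2*6*0.3091 = 3.7094, grad_y = 2*5*-0.9295 = -9.2945
  x_3 = 0.3091 - 0.05*3.7094 = 0.1236
  y_3 = -0.9295 - 0.05*-9.2945 = -0.4647
Step 4: grad_x = 2*6*0.1236 = 1.4838, grad_y = 2*5*-0.4647 = -4.6473
  x_4 = 0.1236 - 0.05*1.4838 = 0.0495
  y_4 = -0.4647 - 0.05*-4.6473 = -0.2324
Step 5: grad_x = 2*6*0.0495 = 0.5935, grad_y = 2*5*-0.2324 = -2.3236
  x_5 = 0.0495 - 0.05*0.5935 = 0.0198
  y_5 = -0.2324 - 0.05*-2.3236 = -0.1162
f(0.0198, -0.1162) = 6*0.0198^2 + 5*(-0.1162)^2 = 0.0698


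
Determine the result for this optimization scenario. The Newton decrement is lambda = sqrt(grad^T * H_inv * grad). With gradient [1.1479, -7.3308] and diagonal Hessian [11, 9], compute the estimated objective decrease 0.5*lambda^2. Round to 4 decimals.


Step 1: H is diagonal, so H^(-1) * g = [0.1044, -0.8145].
Step 2: g^T H^(-1) g = sum_i g_i^2 / H_ii
  = (1.1479)^2/11 + (-7.3308)^2/9
  = 0.1198 + 5.9712 = 6.091
Step 3: Objective decrease = 0.5 * g^T H^(-1) g = 3.0455


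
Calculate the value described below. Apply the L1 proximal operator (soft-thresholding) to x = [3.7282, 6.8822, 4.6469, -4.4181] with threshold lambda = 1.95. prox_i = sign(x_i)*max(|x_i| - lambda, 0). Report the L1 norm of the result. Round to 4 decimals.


Soft-thresholding with lambda = 1.95:
prox(3.7282) = sign(3.7282)*max(|3.7282| - 1.95, 0) = 1.7782
prox(6.8822) = sign(6.8822)*max(|6.8822| - 1.95, 0) = 4.9322
prox(4.6469) = sign(4.6469)*max(|4.6469| - 1.95, 0) = 2.6969
prox(-4.4181) = sign(-4.4181)*max(|-4.4181| - 1.95, 0) = -2.4681
prox(x) = [1.7782, 4.9322, 2.6969, -2.4681]
||prox(x)||_1 = 1.7782 + 4.9322 + 2.6969 + 2.4681 = 11.8754


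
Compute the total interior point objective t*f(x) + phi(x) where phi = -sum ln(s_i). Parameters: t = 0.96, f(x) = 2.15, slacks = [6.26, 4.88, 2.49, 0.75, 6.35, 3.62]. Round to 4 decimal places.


Step 1: Compute log-barrier.
ln values: [1.8342, 1.5851, 0.9123, -0.2877, 1.8485, 1.2865]
phi = -(1.8342 + 1.5851 + 0.9123 - 0.2877 + 1.8485 + 1.2865) = -7.1789
Step 2: Compute augmented objective.
t*f(x) = 0.96*2.15 = 2.064
Total = 2.064 - 7.1789 = -5.1149


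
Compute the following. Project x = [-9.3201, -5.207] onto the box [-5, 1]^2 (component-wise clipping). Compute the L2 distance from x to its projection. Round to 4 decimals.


Project each component onto [-5, 1].
clip(-9.3201) = -5.0, clip(-5.207) = -5.0
Projection = [-5.0, -5.0]
Squared diffs: [18.6633, 0.0428]
Distance = sqrt(18.7061) = 4.3251


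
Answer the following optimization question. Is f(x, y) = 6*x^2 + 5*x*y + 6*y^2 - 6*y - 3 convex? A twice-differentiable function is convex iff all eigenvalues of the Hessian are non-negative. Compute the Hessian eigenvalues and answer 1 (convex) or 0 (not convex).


The Hessian of f(x,y) = 6*x^2 + 5*x*y + 6*y^2 - 6*y - 3 is:
H = [[12, 5], [5, 12]]
Trace = 12 + 12 = 24
Determinant = 12*12 - (5)^2 = 119
Discriminant = (24)^2 - 4*119 = 100.0
Eigenvalues: lambda_1 = 7.0, lambda_2 = 17.0
The function is convex.

1


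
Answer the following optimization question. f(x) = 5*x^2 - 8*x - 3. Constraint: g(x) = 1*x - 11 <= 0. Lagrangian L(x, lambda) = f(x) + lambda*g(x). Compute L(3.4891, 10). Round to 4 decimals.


Step 1: Evaluate f(x).
f(3.4891) = 5*3.4891^2 - 8*3.4891 - 3 = 29.9563
Step 2: Evaluate g(x).
g(3.4891) = 1*3.4891 - 11 = -7.5109
Step 3: Compute Lagrangian.
L = 29.9563 + 10*-7.5109 = -45.1527


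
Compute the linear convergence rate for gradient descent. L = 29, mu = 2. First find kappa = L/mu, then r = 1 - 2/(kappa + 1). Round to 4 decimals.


Step 1: Compute the condition number.
kappa = L/mu = 29/2 = 14.5
Step 2: Compute the convergence rate.
r = 1 - 2/(kappa + 1) = 1 - 2*mu/(L + mu) = (L - mu)/(L + mu) = 27/31 = 0.871


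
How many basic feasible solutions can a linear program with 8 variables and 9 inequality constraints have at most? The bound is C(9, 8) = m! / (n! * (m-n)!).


Each vertex corresponds to some choice of n active constraints out of m, so the number of vertices is at most C(m, n) = m! / (n!(m-n)!).
m = 9, n = 8
Numerator: 9 * 8 * 7 * 6 * 5 * 4 * 3 * 2
Denominator: 8! = 40320
C(9, 8) = 9


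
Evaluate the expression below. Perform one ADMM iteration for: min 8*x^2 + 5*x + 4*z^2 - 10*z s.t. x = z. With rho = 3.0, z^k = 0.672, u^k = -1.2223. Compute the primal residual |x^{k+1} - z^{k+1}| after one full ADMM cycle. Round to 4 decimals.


ADMM iteration with rho = 3.0, z^k = 0.672, u^k = -1.2223
Step 1: x-update.
Minimize 8*x^2 + 5*x + (3.0/2)*(x - 0.672 - 1.2223)^2
FOC: (2*8 + 3.0)*x = -5 + 3.0*(0.672 + 1.2223)
x^{k+1} = 0.0359
Step 2: z-update.
Minimize 4*z^2 - 10*z + (3.0/2)*(0.0359 - z - 1.2223)^2
FOC: (2*4 + 3.0)*z = 10 + 3.0*(0.0359 - 1.2223)
z^{k+1} = 0.5855
Step 3: u-update.
u^{k+1} = -1.2223 + 0.0359 - 0.5855 = -1.7719
Step 4: Primal residual = |0.0359 - 0.5855| = 0.5496


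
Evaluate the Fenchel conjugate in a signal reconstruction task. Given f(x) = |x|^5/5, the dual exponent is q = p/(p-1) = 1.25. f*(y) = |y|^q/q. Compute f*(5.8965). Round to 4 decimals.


The conjugate exponent q satisfies 1/p + 1/q = 1.
p = 5, so q = 5/(5 - 1) = 1.25
|y|^q = 5.8965^1.25 = 9.1885
f*(5.8965) = 9.1885 / 1.25 = 7.3508


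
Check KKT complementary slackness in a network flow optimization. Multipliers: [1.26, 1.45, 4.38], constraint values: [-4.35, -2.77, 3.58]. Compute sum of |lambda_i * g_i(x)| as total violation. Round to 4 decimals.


KKT complementary slackness check:
lambda_1 * g_1 = 1.26 * -4.35 = -5.481
lambda_2 * g_2 = 1.45 * -2.77 = -4.0165
lambda_3 * g_3 = 4.38 * 3.58 = 15.6804
Total violation = 5.481 + 4.0165 + 15.6804 = 25.1779


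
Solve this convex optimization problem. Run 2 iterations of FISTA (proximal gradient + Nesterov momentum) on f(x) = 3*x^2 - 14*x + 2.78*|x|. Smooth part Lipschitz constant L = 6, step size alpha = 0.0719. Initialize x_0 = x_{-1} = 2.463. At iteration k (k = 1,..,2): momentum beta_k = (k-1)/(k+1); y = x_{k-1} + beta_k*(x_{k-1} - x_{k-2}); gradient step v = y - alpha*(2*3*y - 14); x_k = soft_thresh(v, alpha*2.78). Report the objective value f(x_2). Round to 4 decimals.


FISTA on f(x) = 3*x^2 - 14*x + 2.78*|x|
L = 6, alpha = 0.0719
Iteration 1: beta = 0.0, y = 2.463 + 0.0*(2.463 - 2.463) = 2.463
  grad(y) = 0.778, v = y - alpha*grad = 2.4071
  prox(v) = soft_thresh(2.4071, 0.1999) = 2.2072
Iteration 2: beta = 0.3333, y = 2.2072 + 0.3333*(2.2072 - 2.463) = 2.1219
  grad(y) = -1.2686, v = y - alpha*grad = 2.2131
  prox(v) = soft_thresh(2.2131, 0.1999) = 2.0132
f(x_2) = 3*2.0132^2 - 14*2.0132 + 2.78*|2.0132| = -10.4292


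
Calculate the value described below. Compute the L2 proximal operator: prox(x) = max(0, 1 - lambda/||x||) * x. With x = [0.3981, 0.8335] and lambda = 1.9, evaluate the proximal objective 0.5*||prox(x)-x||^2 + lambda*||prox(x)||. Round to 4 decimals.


Step 1: Compute ||x||.
||x|| = 0.9237
Step 2: Compute scaling factor.
scale = max(0, 1 - 1.9/0.9237) = 0.0
Step 3: prox(x) = [0.0, 0.0]
||prox(x)|| = 0.0
Step 4: Proximal objective.
0.5*||prox-x||^2 = 0.4266
lambda*||prox|| = 0.0
Total = 0.4266


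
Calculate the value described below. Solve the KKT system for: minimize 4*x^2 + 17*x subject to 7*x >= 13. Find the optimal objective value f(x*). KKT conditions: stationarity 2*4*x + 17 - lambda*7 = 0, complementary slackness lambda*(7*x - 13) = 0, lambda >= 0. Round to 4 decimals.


Step 1: Try lambda = 0 (constraint inactive).
x_unc = -17/(2*4) = -2.125
Check: 7*-2.125 = -14.875 < 13 -- violated!
Step 2: Constraint must be active: 7*x = 13
x* = 13/7 = 1.8571 (rounded; the exact value 13/7 is used below)
lambda = (2*4*(13/7) + 17)/7 = 4.551
Step 3: Compute optimal value.
f(x*) = 4*(13/7)^2 + 17*(13/7) = 45.3673


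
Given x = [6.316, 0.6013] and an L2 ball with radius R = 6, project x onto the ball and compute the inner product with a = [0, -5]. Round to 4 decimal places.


Step 1: Compute ||x|| (intermediates to 6 decimals).
||x|| = sqrt(6.316^2 + 0.6013^2) = 6.344558
Step 2: Project.
Since ||x|| > R, scale = R/||x|| = 6/6.344558 = 0.945692, proj(x) = scale * x
proj(x) = [5.972991, 0.568645]
Step 3: Dot product.
a^T * proj(x) = 0*5.972991 - 5*0.568645 = -2.8432


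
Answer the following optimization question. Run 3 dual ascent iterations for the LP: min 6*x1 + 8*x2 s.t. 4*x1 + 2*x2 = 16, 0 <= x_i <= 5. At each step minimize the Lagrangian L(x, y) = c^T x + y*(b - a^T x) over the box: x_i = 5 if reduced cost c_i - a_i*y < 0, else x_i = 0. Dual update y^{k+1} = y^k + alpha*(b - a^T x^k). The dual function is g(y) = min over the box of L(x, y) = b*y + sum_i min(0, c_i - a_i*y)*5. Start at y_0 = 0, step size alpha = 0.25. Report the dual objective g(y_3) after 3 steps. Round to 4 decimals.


Dual ascent for LP: min 6*x1 + 8*x2, 4*x1 + 2*x2 = 16, 0 <= x_i <= 5
Step 1: y^k = 0.0, reduced costs: (6.0, 8.0)
  x^k = (0.0, 0.0), subgradient = b - a^T x = 16.0
  y^{k+1} = 0.0 + 0.25*16.0 = 4.0
Step 2: y^k = 4.0, reduced costs: (-10.0, 0.0)
  x^k = (5.0, 0.0), subgradient = b - a^T x = -4.0
  y^{k+1} = 4.0 + 0.25*-4.0 = 3.0
Step 3: y^k = 3.0, reduced costs: (-6.0, 2.0)
  x^k = (5.0, 0.0), subgradient = b - a^T x = -4.0
  y^{k+1} = 3.0 + 0.25*-4.0 = 2.0
Dual objective at y_3 = 2.0: reduced costs (-2.0, 4.0), box minimizer x = (5.0, 0.0)
g(y_3) = b*y + (c1 - a1*y)*x1 + (c2 - a2*y)*x2 = 16*2.0 + (-2.0)*5.0 + 4.0*0.0 = 32.0 - 10.0 + 0.0 = 22.0


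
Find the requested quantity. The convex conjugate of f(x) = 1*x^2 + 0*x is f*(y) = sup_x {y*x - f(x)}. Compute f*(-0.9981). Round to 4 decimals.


f*(y) = sup_x {y*x - a*x^2 - b*x} = sup_x {(y-b)*x - a*x^2}
FOC: (y - b) - 2a*x = 0 => x* = (y - b)/(2a)
x* = (-0.9981 - 0)/(2*1) = -0.4991
f*(-0.9981) = (y-b)^2/(4a) = (-0.9981 - 0)^2/(4*1)
= 0.9962/4 = 0.2491


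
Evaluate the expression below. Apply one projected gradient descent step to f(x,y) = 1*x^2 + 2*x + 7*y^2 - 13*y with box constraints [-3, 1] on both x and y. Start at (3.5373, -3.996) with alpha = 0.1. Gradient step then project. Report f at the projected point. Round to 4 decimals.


Step 1: Compute gradient at (3.5373, -3.996).
grad_x = 2*1*3.5373 + 2 = 9.0746
grad_y = 2*7*-3.996 - 13 = -68.944
Step 2: Gradient step.
x_raw = 3.5373 - 0.1*9.0746 = 2.6298
y_raw = -3.996 - 0.1*-68.944 = 2.8984
Step 3: Project onto [-3, 1].
x_proj = clip(2.6298) = 1.0
y_proj = clip(2.8984) = 1.0
Step 4: Evaluate f.
f(1.0, 1.0) = -3.0


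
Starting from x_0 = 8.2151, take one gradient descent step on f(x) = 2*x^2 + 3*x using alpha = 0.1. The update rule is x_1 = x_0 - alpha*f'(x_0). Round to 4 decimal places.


We compute the gradient at x_0 and apply the update.
f'(x) = 4*x + 3
f'(8.2151) = 4*8.2151 + 3 = 35.8604
x_1 = 8.2151 - 0.1*35.8604 = 4.6291


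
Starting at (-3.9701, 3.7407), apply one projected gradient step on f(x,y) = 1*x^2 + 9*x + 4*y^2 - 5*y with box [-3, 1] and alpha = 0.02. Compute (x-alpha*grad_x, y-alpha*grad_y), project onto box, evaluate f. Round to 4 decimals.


Step 1: Compute gradient at (-3.9701, 3.7407).
grad_x = 2*1*-3.9701 + 9 = 1.0598
grad_y = 2*4*3.7407 - 5 = 24.9256
Step 2: Gradient step.
x_raw = -3.9701 - 0.02*1.0598 = -3.9913
y_raw = 3.7407 - 0.02*24.9256 = 3.2422
Step 3: Project onto [-3, 1].
x_proj = clip(-3.9913) = -3.0
y_proj = clip(3.2422) = 1.0
Step 4: Evaluate f.
f(-3.0, 1.0) = -19.0


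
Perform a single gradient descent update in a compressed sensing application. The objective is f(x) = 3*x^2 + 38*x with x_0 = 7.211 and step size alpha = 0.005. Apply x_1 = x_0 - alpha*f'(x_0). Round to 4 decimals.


We compute the gradient at x_0 and apply the update.
f'(x) = 6*x + 38
f'(7.211) = 6*7.211 + 38 = 81.266
x_1 = 7.211 - 0.005*81.266 = 6.8047


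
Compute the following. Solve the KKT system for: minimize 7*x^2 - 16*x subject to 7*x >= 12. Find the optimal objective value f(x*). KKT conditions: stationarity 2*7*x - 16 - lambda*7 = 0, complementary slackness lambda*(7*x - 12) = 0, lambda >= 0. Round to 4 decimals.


Step 1: Try lambda = 0 (constraint inactive).
x_unc = 16/(2*7) = 1.1429
Check: 7*1.1429 = 8.0003 < 12 -- violated!
Step 2: Constraint must be active: 7*x = 12
x* = 12/7 = 1.7143 (rounded; the exact value 12/7 is used below)
lambda = (2*7*(12/7) - 16)/7 = 1.1429
Step 3: Compute optimal value.
f(x*) = 7*(12/7)^2 - 16*(12/7) = -6.8571


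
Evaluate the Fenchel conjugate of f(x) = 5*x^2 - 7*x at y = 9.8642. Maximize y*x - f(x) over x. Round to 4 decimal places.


f*(y) = sup_x {y*x - a*x^2 - b*x} = sup_x {(y-b)*x - a*x^2}
FOC: (y - b) - 2a*x = 0 => x* = (y - b)/(2a)
x* = (9.8642 + 7)/(2*5) = 1.6864
f*(9.8642) = (y-b)^2/(4a) = (9.8642 + 7)^2/(4*5)
= 284.4012/20 = 14.2201


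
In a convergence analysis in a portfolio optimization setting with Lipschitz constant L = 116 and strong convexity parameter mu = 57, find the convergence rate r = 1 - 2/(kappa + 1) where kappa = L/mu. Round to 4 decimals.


Step 1: Compute the condition number.
kappa = L/mu = 116/57 = 2.0351
Step 2: Compute the convergence rate.
r = 1 - 2/(kappa + 1) = 1 - 2*mu/(L + mu) = (L - mu)/(L + mu) = 59/173 = 0.341


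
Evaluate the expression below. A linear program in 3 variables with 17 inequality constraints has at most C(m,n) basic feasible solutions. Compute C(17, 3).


Each vertex corresponds to some choice of n active constraints out of m, so the number of vertices is at most C(m, n) = m! / (n!(m-n)!).
m = 17, n = 3
Numerator: 17 * 16 * 15
Denominator: 3! = 6
C(17, 3) = 680


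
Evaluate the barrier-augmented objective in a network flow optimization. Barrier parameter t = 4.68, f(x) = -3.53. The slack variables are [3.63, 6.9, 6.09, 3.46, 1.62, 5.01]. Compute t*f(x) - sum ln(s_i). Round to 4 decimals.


Step 1: Compute log-barrier.
ln values: [1.2892, 1.9315, 1.8066, 1.2413, 0.4824, 1.6114]
phi = -(1.2892 + 1.9315 + 1.8066 + 1.2413 + 0.4824 + 1.6114) = -8.3625
Step 2: Compute augmented objective.
t*f(x) = 4.68*-3.53 = -16.5204
Total = -16.5204 - 8.3625 = -24.8829


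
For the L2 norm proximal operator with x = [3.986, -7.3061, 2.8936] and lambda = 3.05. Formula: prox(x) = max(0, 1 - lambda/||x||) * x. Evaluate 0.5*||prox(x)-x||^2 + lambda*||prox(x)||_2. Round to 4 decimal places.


Step 1: Compute ||x||.
||x|| = 8.8114
Step 2: Compute scaling factor.
scale = max(0, 1 - 3.05/8.8114) = 0.6539
Step 3: prox(x) = [2.6063, -4.7771, 1.892]
||prox(x)|| = 5.7614
Step 4: Proximal objective.
0.5*||prox-x||^2 = 4.6513
lambda*||prox|| = 17.5723
Total = 22.2234


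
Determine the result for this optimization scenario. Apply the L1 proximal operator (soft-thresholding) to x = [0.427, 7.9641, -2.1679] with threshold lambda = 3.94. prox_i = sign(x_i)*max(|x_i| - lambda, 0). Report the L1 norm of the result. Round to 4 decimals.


Soft-thresholding with lambda = 3.94:
prox(0.427) = sign(0.427)*max(|0.427| - 3.94, 0) = 0.0
prox(7.9641) = sign(7.9641)*max(|7.9641| - 3.94, 0) = 4.0241
prox(-2.1679) = sign(-2.1679)*max(|-2.1679| - 3.94, 0) = 0.0
prox(x) = [0.0, 4.0241, 0.0]
||prox(x)||_1 = 0.0 + 4.0241 + 0.0 = 4.0241


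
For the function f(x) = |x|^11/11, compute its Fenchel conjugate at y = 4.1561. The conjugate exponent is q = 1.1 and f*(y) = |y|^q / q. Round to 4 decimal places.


The conjugate exponent q satisfies 1/p + 1/q = 1.
p = 11, so q = 11/(11 - 1) = 1.1
|y|^q = 4.1561^1.1 = 4.7924
f*(4.1561) = 4.7924 / 1.1 = 4.3567


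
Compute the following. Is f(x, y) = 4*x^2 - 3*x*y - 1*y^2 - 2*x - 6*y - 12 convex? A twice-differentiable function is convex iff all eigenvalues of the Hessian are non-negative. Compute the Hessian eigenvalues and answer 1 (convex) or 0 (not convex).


The Hessian of f(x,y) = 4*x^2 - 3*x*y - 1*y^2 - 2*x - 6*y - 12 is:
H = [[8, -3], [-3, -2]]
Trace = 8 - 2 = 6
Determinant = 8*-2 - (-3)^2 = -25
Discriminant = (6)^2 - 4*-25 = 136.0
Eigenvalues: lambda_1 = -2.831, lambda_2 = 8.831
The function is not convex.

0


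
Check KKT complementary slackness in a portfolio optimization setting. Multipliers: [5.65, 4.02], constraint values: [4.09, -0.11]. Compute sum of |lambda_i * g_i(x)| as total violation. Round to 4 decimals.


KKT complementary slackness check:
lambda_1 * g_1 = 5.65 * 4.09 = 23.1085
lambda_2 * g_2 = 4.02 * -0.11 = -0.4422
Total violation = 23.1085 + 0.4422 = 23.5507


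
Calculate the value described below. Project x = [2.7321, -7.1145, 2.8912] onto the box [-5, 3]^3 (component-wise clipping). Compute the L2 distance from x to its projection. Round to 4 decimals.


Project each component onto [-5, 3].
clip(2.7321) = 2.7321, clip(-7.1145) = -5.0, clip(2.8912) = 2.8912
Projection = [2.7321, -5.0, 2.8912]
Squared diffs: [0.0, 4.4711, 0.0]
Distance = sqrt(4.4711) = 2.1145


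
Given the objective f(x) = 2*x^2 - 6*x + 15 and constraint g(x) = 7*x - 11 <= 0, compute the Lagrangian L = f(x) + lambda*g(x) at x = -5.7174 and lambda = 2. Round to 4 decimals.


Step 1: Evaluate f(x).
f(-5.7174) = 2*(-5.7174)^2 - 6*(-5.7174) + 15 = 114.6817
Step 2: Evaluate g(x).
g(-5.7174) = 7*-5.7174 - 11 = -51.0218
Step 3: Compute Lagrangian.
L = 114.6817 + 2*-51.0218 = 12.6381


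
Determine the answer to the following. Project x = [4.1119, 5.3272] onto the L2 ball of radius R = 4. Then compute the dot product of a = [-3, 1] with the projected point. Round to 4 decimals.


Step 1: Compute ||x|| (intermediates to 6 decimals).
||x|| = sqrt(4.1119^2 + 5.3272^2) = 6.729545
Step 2: Project.
Since ||x|| > R, scale = R/||x|| = 4/6.729545 = 0.594394, proj(x) = scale * x
proj(x) = [2.444089, 3.166456]
Step 3: Dot product.
a^T * proj(x) = -3*2.444089 + 1*3.166456 = -4.1658


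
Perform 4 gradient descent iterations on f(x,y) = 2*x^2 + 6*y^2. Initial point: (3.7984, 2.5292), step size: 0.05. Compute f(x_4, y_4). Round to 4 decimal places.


Gradient descent on f(x,y) = 2*x^2 + 6*y^2.
Starting point: (3.7984, 2.5292), alpha = 0.05
Step 1: grad_x = 2*2*3.7984 = 15.1936, grad_y = 2*6*2.5292 = 30.3504
  x_1 = 3.7984 - 0.05*15.1936 = 3.0387
  y_1 = 2.5292 - 0.05*30.3504 = 1.0117
Step 2: grad_x = 2*2*3.0387 = 12.1549, grad_y = 2*6*1.0117 = 12.1402
  x_2 = 3.0387 - 0.05*12.1549 = 2.431
  y_2 = 1.0117 - 0.05*12.1402 = 0.4047
Step 3: grad_x = 2*2*2.431 = 9.7239, grad_y = 2*6*0.4047 = 4.8561
  x_3 = 2.431 - 0.05*9.7239 = 1.9448
  y_3 = 0.4047 - 0.05*4.8561 = 0.1619
Step 4: grad_x = 2*2*1.9448 = 7.7791, grad_y = 2*6*0.1619 = 1.9424
  x_4 = 1.9448 - 0.05*7.7791 = 1.5558
  y_4 = 0.1619 - 0.05*1.9424 = 0.0647
f(1.5558, 0.0647) = 2*1.5558^2 + 6*0.0647^2 = 4.8663


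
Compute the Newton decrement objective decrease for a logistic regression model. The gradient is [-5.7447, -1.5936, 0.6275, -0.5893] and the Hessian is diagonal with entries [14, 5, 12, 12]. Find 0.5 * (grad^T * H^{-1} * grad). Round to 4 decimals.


Step 1: H is diagonal, so H^(-1) * g = [-0.4103, -0.3187, 0.0523, -0.0491].
Step 2: g^T H^(-1) g = sum_i g_i^2 / H_ii
  = (-5.7447)^2/14 + (-1.5936)^2/5 + (0.6275)^2/12 + (-0.5893)^2/12
  = 2.3573 + 0.5079 + 0.0328 + 0.0289 = 2.9269
Step 3: Objective decrease = 0.5 * g^T H^(-1) g = 1.4635


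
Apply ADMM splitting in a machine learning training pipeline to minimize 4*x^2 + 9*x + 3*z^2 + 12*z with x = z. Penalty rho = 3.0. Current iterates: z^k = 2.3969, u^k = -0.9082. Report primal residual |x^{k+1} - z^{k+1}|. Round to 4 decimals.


ADMM iteration with rho = 3.0, z^k = 2.3969, u^k = -0.9082
Step 1: x-update.
Minimize 4*x^2 + 9*x + (3.0/2)*(x - 2.3969 - 0.9082)^2
FOC: (2*4 + 3.0)*x = -9 + 3.0*(2.3969 + 0.9082)
x^{k+1} = 0.0832
Step 2: z-update.
Minimize 3*z^2 + 12*z + (3.0/2)*(0.0832 - z - 0.9082)^2
FOC: (2*3 + 3.0)*z = -12 + 3.0*(0.0832 - 0.9082)
z^{k+1} = -1.6083
Step 3: u-update.
u^{k+1} = -0.9082 + 0.0832 + 1.6083 = 0.7833
Step 4: Primal residual = |0.0832 + 1.6083| = 1.6915


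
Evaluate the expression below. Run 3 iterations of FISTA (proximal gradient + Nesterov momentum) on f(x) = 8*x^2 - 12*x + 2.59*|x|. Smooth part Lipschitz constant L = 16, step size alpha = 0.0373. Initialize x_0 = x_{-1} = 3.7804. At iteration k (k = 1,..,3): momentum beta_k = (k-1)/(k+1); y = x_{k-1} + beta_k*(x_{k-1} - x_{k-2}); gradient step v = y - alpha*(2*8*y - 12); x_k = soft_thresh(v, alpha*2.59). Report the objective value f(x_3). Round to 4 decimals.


FISTA on f(x) = 8*x^2 - 12*x + 2.59*|x|
L = 16, alpha = 0.0373
Iteration 1: beta = 0.0, y = 3.7804 + 0.0*(3.7804 - 3.7804) = 3.7804
  grad(y) = 48.4864, v = y - alpha*grad = 1.9719
  prox(v) = soft_thresh(1.9719, 0.0966) = 1.8753
Iteration 2: beta = 0.3333, y = 1.8753 + 0.3333*(1.8753 - 3.7804) = 1.2402
  grad(y) = 7.8432, v = y - alpha*grad = 0.9476
  prox(v) = soft_thresh(0.9476, 0.0966) = 0.851
Iteration 3: beta = 0.5, y = 0.851 + 0.5*(0.851 - 1.8753) = 0.3389
  grad(y) = -6.577, v = y - alpha*grad = 0.5843
  prox(v) = soft_thresh(0.5843, 0.0966) = 0.4877
f(x_3) = 8*0.4877^2 - 12*0.4877 + 2.59*|0.4877| = -2.6864


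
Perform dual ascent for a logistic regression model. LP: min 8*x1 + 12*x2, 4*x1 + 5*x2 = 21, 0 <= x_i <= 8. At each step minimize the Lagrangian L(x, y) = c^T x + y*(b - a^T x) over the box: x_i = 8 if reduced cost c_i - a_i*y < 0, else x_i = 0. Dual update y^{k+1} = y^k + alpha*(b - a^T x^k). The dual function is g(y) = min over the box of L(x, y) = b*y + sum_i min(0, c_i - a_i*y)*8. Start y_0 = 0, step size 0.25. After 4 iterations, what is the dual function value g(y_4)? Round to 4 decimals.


Dual ascent for LP: min 8*x1 + 12*x2, 4*x1 + 5*x2 = 21, 0 <= x_i <= 8
Step 1: y^k = 0.0, reduced costs: (8.0, 12.0)
  x^k = (0.0, 0.0), subgradient = b - a^T x = 21.0
  y^{k+1} = 0.0 + 0.25*21.0 = 5.25
Step 2: y^k = 5.25, reduced costs: (-13.0, -14.25)
  x^k = (8.0, 8.0), subgradient = b - a^T x = -51.0
  y^{k+1} = 5.25 + 0.25*-51.0 = -7.5
Step 3: y^k = -7.5, reduced costs: (38.0, 49.5)
  x^k = (0.0, 0.0), subgradient = b - a^T x = 21.0
  y^{k+1} = -7.5 + 0.25*21.0 = -2.25
Step 4: y^k = -2.25, reduced costs: (17.0, 23.25)
  x^k = (0.0, 0.0), subgradient = b - a^T x = 21.0
  y^{k+1} = -2.25 + 0.25*21.0 = 3.0
Dual objective at y_4 = 3.0: reduced costs (-4.0, -3.0), box minimizer x = (8.0, 8.0)
g(y_4) = b*y + (c1 - a1*y)*x1 + (c2 - a2*y)*x2 = 21*3.0 + (-4.0)*8.0 + (-3.0)*8.0 = 63.0 - 32.0 - 24.0 = 7.0


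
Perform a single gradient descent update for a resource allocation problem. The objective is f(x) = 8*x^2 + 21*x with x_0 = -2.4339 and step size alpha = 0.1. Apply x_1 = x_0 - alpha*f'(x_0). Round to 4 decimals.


We compute the gradient at x_0 and apply the update.
f'(x) = 16*x + 21
f'(-2.4339) = 16*-2.4339 + 21 = -17.9424
x_1 = -2.4339 - 0.1*-17.9424 = -0.6397


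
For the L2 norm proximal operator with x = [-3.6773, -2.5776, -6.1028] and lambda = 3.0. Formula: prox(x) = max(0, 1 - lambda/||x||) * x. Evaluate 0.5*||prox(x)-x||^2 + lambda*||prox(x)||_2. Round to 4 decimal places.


Step 1: Compute ||x||.
||x|| = 7.577
Step 2: Compute scaling factor.
scale = max(0, 1 - 3.0/7.577) = 0.6041
Step 3: prox(x) = [-2.2213, -1.557, -3.6865]
||prox(x)|| = 4.577
Step 4: Proximal objective.
0.5*||prox-x||^2 = 4.5
lambda*||prox|| = 13.731
Total = 18.231


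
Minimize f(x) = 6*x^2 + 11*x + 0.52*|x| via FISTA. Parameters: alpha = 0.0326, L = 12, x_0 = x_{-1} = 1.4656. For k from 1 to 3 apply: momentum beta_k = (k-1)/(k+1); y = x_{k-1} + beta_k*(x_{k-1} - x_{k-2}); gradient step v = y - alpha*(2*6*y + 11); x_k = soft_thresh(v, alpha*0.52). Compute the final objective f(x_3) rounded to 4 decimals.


FISTA on f(x) = 6*x^2 + 11*x + 0.52*|x|
L = 12, alpha = 0.0326
Iteration 1: beta = 0.0, y = 1.4656 + 0.0*(1.4656 - 1.4656) = 1.4656
  grad(y) = 28.5872, v = y - alpha*grad = 0.5337
  prox(v) = soft_thresh(0.5337, 0.017) = 0.5167
Iteration 2: beta = 0.3333, y = 0.5167 + 0.3333*(0.5167 - 1.4656) = 0.2004
  grad(y) = 13.4049, v = y - alpha*grad = -0.2366
  prox(v) = soft_thresh(-0.2366, 0.017) = -0.2196
Iteration 3: beta = 0.5, y = -0.2196 + 0.5*(-0.2196 - 0.5167) = -0.5878
  grad(y) = 3.9462, v = y - alpha*grad = -0.7165
  prox(v) = soft_thresh(-0.7165, 0.017) = -0.6995
f(x_3) = 6*(-0.6995)^2 + 11*(-0.6995) + 0.52*|-0.6995| = -4.395


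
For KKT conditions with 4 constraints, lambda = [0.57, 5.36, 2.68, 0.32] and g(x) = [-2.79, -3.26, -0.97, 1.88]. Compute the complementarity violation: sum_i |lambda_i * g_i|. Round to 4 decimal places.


KKT complementary slackness check:
lambda_1 * g_1 = 0.57 * -2.79 = -1.5903
lambda_2 * g_2 = 5.36 * -3.26 = -17.4736
lambda_3 * g_3 = 2.68 * -0.97 = -2.5996
lambda_4 * g_4 = 0.32 * 1.88 = 0.6016
Total violation = 1.5903 + 17.4736 + 2.5996 + 0.6016 = 22.2651


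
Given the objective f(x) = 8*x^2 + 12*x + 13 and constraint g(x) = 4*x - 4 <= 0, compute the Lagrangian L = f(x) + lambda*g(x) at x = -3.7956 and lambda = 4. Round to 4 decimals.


Step 1: Evaluate f(x).
f(-3.7956) = 8*(-3.7956)^2 + 12*(-3.7956) + 13 = 82.7054
Step 2: Evaluate g(x).
g(-3.7956) = 4*-3.7956 - 4 = -19.1824
Step 3: Compute Lagrangian.
L = 82.7054 + 4*-19.1824 = 5.9758


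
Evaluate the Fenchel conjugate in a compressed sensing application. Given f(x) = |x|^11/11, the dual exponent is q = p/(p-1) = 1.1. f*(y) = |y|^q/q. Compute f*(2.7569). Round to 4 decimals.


The conjugate exponent q satisfies 1/p + 1/q = 1.
p = 11, so q = 11/(11 - 1) = 1.1
|y|^q = 2.7569^1.1 = 3.0511
f*(2.7569) = 3.0511 / 1.1 = 2.7738


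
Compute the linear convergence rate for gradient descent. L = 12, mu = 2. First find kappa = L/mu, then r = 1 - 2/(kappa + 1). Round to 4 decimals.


Step 1: Compute the condition number.
kappa = L/mu = 12/2 = 6.0
Step 2: Compute the convergence rate.
r = 1 - 2/(kappa + 1) = 1 - 2*mu/(L + mu) = (L - mu)/(L + mu) = 10/14 = 0.7143


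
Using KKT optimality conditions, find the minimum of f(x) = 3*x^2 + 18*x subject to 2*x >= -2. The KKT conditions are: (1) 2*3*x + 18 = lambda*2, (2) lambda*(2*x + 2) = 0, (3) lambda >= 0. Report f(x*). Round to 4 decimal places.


Step 1: Try lambda = 0 (constraint inactive).
x_unc = -18/(2*3) = -3.0
Check: 2*-3.0 = -6.0 < -2 -- violated!
Step 2: Constraint must be active: 2*x = -2
x* = -2/2 = -1.0
lambda = (2*3*(-1.0) + 18)/2 = 6.0
Step 3: Compute optimal value.
f(x*) = 3*(-1.0)^2 + 18*(-1.0) = -15.0


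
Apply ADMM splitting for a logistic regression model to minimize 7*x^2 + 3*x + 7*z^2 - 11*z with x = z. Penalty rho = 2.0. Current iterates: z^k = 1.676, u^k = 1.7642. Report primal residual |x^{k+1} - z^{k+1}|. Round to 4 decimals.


ADMM iteration with rho = 2.0, z^k = 1.676, u^k = 1.7642
Step 1: x-update.
Minimize 7*x^2 + 3*x + (2.0/2)*(x - 1.676 + 1.7642)^2
FOC: (2*7 + 2.0)*x = -3 + 2.0*(1.676 - 1.7642)
x^{k+1} = -0.1985
Step 2: z-update.
Minimize 7*z^2 - 11*z + (2.0/2)*(-0.1985 - z + 1.7642)^2
FOC: (2*7 + 2.0)*z = 11 + 2.0*(-0.1985 + 1.7642)
z^{k+1} = 0.8832
Step 3: u-update.
u^{k+1} = 1.7642 - 0.1985 - 0.8832 = 0.6825
Step 4: Primal residual = |-0.1985 - 0.8832| = 1.0817
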